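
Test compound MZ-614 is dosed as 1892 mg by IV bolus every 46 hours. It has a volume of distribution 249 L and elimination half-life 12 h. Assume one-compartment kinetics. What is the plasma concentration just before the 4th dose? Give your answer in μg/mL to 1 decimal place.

0.6 μg/mL

f = (1/2)^(τ/t½) = (1/2)^(46/12) ≈ 0.0702.
C₀ = D/Vd = 1892/249 ≈ 7.598 μg/mL.
Before the 4th dose, 3 doses have been given. Superposition: Cmin = C₀·(f + f² + … + f^3).
≈ 7.598 × (0.0702 + 0.0049 + 0.0003) ≈ 7.598 × 0.0754 ≈ 0.573 μg/mL.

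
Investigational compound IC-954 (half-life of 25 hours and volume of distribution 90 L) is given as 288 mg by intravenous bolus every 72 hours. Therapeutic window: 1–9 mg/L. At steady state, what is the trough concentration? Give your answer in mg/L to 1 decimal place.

0.5 mg/L

k = ln2/t½ = ln2/25 ≈ 0.027726 h⁻¹; fraction remaining f = e^(−kτ) = e^(−0.027726×72) ≈ 0.1358.
At steady state, accumulation factor R = 1/(1 − e^(−kτ)) ≈ 1.1571.
Single-dose peak C₀ = D/Vd = 288/90 ≈ 3.200 mg/L.
Cmax,ss = C₀/(1 − f) ≈ 3.200/0.8642 ≈ 3.703 mg/L.
One interval later, Cmin,ss = Cmax,ss·e^(−kτ) ≈ 3.703 × 0.1358 ≈ 0.503 mg/L.
Trough 0.5 mg/L vs MEC 1 mg/L: subtherapeutic.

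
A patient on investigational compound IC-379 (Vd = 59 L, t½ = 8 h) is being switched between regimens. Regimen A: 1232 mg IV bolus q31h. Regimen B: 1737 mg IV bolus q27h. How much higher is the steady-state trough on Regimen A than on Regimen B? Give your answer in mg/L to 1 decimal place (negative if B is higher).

Regimen A: f = (1/2)^(31/8) ≈ 0.0682; Cmin,ss = (1232/59)·f/(1−f) ≈ 1.528 mg/L.
Regimen B: f = (1/2)^(27/8) ≈ 0.0964; Cmin,ss = (1737/59)·f/(1−f) ≈ 3.141 mg/L.
Difference ≈ 1.528 − 3.141 ≈ -1.613 mg/L.

-1.6 mg/L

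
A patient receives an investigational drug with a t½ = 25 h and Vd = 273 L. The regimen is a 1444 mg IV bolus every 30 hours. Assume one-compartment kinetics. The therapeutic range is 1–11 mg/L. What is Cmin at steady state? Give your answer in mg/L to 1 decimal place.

4.1 mg/L

Over one 30-h interval, 30/25 ≈ 1.2 half-lives elapse, leaving f ≈ 0.4353 of each dose.
Single-dose peak C₀ = D/Vd = 1444/273 ≈ 5.289 mg/L.
Steady-state trough Cmin,ss = C₀·f/(1−f) ≈ 5.289 × 0.4353/0.5647 ≈ 4.077 mg/L.
Trough 4.1 mg/L vs MEC 1 mg/L: adequate.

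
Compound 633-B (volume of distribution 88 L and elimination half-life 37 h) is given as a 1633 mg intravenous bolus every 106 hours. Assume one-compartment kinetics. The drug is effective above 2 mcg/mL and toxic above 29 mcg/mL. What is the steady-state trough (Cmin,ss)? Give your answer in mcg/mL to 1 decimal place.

3.0 mcg/mL

Over one 106-h interval, 106/37 ≈ 2.8649 half-lives elapse, leaving f ≈ 0.1373 of each dose.
Single-dose peak C₀ = D/Vd = 1633/88 ≈ 18.557 mcg/mL.
Steady-state trough Cmin,ss = C₀·f/(1−f) ≈ 18.557 × 0.1373/0.8627 ≈ 2.953 mcg/mL.
Trough 3.0 mcg/mL vs MEC 2 mcg/mL: adequate.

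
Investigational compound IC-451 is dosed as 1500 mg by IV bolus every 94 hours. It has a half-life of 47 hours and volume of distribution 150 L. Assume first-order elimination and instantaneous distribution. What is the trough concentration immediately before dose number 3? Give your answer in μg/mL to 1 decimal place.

3.1 μg/mL

f = (1/2)^(τ/t½) = (1/2)^(94/47) ≈ 0.2500.
C₀ = D/Vd = 1500/150 ≈ 10.000 μg/mL.
Before the 3rd dose, 2 doses have been given. Superposition: Cmin = C₀·(f + f²).
≈ 10.000 × (0.2500 + 0.0625) ≈ 10.000 × 0.3125 ≈ 3.125 μg/mL.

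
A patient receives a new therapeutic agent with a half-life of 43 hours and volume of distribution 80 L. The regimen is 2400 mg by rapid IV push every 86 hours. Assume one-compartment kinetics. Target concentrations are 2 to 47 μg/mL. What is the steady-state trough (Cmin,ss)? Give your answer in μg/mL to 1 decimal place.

10.0 μg/mL

The dosing interval is 2 half-lives, so f = 2^(−2) = 0.25.
At steady state, R = 1/(1 − 0.25) = 4/3.
Single-dose peak C₀ = D/Vd = 2400/80 = 30 μg/mL.
Steady-state peak Cmax,ss = C₀·R = 30 × 4/3 ≈ 40.000 μg/mL.
Steady-state trough Cmin,ss = Cmax,ss·f ≈ 40.000 × 0.25 ≈ 10.000 μg/mL.
Trough 10.0 μg/mL vs MEC 2 μg/mL: adequate.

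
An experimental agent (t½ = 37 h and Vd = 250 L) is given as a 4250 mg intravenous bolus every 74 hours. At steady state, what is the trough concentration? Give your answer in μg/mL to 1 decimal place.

5.7 μg/mL

τ = 74 h = 2 half-lives, so f = (1/2)^2 = 0.25.
Accumulation ratio R = 1/(1 − f) = 1/0.75 = 4/3.
Single-dose peak C₀ = D/Vd = 4250/250 = 17 μg/mL.
Steady-state peak Cmax,ss = C₀·R = 17 × 4/3 ≈ 22.667 μg/mL.
Steady-state trough Cmin,ss = Cmax,ss·f ≈ 22.667 × 0.25 ≈ 5.667 μg/mL.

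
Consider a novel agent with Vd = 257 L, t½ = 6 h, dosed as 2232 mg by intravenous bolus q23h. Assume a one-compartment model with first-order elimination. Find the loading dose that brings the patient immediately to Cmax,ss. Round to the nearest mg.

2400 mg

f = (1/2)^(23/6) ≈ 0.070154; accumulation ratio R = 1/(1−f) ≈ 1.07545.
Loading dose to hit Cmax,ss on first dose: D_load = D_maint·R ≈ 2232 × 1.07545 ≈ 2400.40 mg.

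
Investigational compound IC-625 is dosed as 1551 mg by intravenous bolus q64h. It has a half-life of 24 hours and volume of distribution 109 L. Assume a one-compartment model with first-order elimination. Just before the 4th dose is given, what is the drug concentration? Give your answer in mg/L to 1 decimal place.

f = (1/2)^(τ/t½) = (1/2)^(64/24) ≈ 0.1575.
C₀ = D/Vd = 1551/109 ≈ 14.229 mg/L.
Before the 4th dose, 3 doses have been given. Superposition: Cmin = C₀·(f + f² + … + f^3).
≈ 14.229 × (0.1575 + 0.0248 + 0.0039) ≈ 14.229 × 0.1862 ≈ 2.649 mg/L.

2.6 mg/L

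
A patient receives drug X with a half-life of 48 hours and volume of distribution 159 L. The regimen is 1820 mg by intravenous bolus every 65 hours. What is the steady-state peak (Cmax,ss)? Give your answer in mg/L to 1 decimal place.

Over one 65-h interval, 65/48 ≈ 1.3542 half-lives elapse, leaving f ≈ 0.3912 of each dose.
Accumulation ratio R = 1/(1 − f) ≈ 1/0.6088 ≈ 1.6426.
Single-dose peak C₀ = D/Vd = 1820/159 ≈ 11.447 mg/L.
Steady-state peak Cmax,ss = C₀·R ≈ 11.447 × 1.6426 ≈ 18.803 mg/L.

18.8 mg/L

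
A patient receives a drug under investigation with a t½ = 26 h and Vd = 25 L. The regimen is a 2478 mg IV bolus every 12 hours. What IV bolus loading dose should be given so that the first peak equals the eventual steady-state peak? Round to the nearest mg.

9051 mg

f = (1/2)^(12/26) ≈ 0.726211; accumulation ratio R = 1/(1−f) ≈ 3.65245.
Loading dose to hit Cmax,ss on first dose: D_load = D_maint·R ≈ 2478 × 3.65245 ≈ 9050.77 mg.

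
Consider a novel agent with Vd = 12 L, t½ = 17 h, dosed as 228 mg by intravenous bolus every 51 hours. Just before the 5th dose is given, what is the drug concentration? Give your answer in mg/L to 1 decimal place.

f = (1/2)^(τ/t½) = (1/2)^(51/17) ≈ 0.1250.
C₀ = D/Vd = 228/12 ≈ 19.000 mg/L.
Before the 5th dose, 4 doses have been given. Superposition: Cmin = C₀·(f + f² + … + f^4).
≈ 19.000 × (0.1250 + 0.0156 + 0.0020 + 0.0002) ≈ 19.000 × 0.1428 ≈ 2.713 mg/L.

2.7 mg/L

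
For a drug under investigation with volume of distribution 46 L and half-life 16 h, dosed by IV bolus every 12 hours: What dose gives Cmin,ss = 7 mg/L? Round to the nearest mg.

220 mg

τ/t½ = 12/16 ≈ 0.75, so f = (1/2)^(12/16) ≈ 0.594604.
Cmin,ss = (D/Vd)·f/(1−f), so D = Cmin,ss·Vd·(1−f)/f.
D = 7 × 46 × (1−f)/f ≈ 7 × 46 × 0.68179 ≈ 219.54 mg.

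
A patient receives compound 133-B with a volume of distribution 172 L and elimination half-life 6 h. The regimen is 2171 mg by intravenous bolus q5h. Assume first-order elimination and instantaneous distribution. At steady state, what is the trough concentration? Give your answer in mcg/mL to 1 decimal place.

16.1 mcg/mL

τ/t½ = 5/6 ≈ 0.83333, so fraction remaining f = (1/2)^(5/6) ≈ 0.5612.
Single-dose peak C₀ = D/Vd = 2171/172 ≈ 12.622 mcg/mL.
Steady-state trough Cmin,ss = C₀·f/(1−f) ≈ 12.622 × 0.5612/0.4388 ≈ 16.143 mcg/mL.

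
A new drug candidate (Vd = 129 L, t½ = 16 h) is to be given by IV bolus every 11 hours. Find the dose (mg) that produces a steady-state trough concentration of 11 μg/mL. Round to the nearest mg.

866 mg

τ/t½ = 11/16 ≈ 0.6875, so f = (1/2)^(11/16) ≈ 0.620929.
Cmin,ss = (D/Vd)·f/(1−f), so D = Cmin,ss·Vd·(1−f)/f.
D = 11 × 129 × (1−f)/f ≈ 11 × 129 × 0.61049 ≈ 866.29 mg.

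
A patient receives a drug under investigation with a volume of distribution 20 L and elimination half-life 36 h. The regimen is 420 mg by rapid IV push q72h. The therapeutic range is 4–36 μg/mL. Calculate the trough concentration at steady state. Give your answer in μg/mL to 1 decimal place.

7.0 μg/mL

The dosing interval is 2 half-lives, so f = 2^(−2) = 0.25.
Accumulation ratio R = 1/(1 − f) = 1/0.75 = 4/3.
Single-dose peak C₀ = D/Vd = 420/20 = 21 μg/mL.
Steady-state peak Cmax,ss = C₀·R = 21 × 4/3 ≈ 28.000 μg/mL.
Steady-state trough Cmin,ss = Cmax,ss·f ≈ 28.000 × 0.25 ≈ 7.000 μg/mL.
Trough 7.0 μg/mL vs MEC 4 μg/mL: adequate.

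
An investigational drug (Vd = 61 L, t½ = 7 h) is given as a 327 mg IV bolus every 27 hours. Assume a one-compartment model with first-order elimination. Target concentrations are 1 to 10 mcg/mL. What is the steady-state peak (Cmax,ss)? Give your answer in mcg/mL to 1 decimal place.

τ/t½ = 27/7 ≈ 3.8571, so fraction remaining f = (1/2)^(27/7) ≈ 0.0690.
At steady state, accumulation factor R = 1/(1 − e^(−kτ)) ≈ 1.0741.
Each bolus raises the concentration by D/Vd = 327/61 ≈ 5.361 mcg/mL.
Cmax,ss = C₀/(1 − f) ≈ 5.361/0.9310 ≈ 5.758 mcg/mL.
Peak 5.8 mcg/mL vs MTC 10 mcg/mL: below toxic threshold.

5.8 mcg/mL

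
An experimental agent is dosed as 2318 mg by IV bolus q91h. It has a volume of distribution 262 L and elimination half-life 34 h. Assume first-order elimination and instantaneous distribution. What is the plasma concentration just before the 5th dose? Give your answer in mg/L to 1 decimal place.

f = (1/2)^(τ/t½) = (1/2)^(91/34) ≈ 0.1564.
C₀ = D/Vd = 2318/262 ≈ 8.847 mg/L.
Before the 5th dose, 4 doses have been given. Superposition: Cmin = C₀·(f + f² + … + f^4).
≈ 8.847 × (0.1564 + 0.0245 + 0.0038 + 0.0006) ≈ 8.847 × 0.1853 ≈ 1.639 mg/L.

1.6 mg/L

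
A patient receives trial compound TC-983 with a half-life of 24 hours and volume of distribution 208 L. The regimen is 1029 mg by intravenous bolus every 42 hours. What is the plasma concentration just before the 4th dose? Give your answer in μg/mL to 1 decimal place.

f = (1/2)^(τ/t½) = (1/2)^(42/24) ≈ 0.2973.
C₀ = D/Vd = 1029/208 ≈ 4.947 μg/mL.
Before the 4th dose, 3 doses have been given. Superposition: Cmin = C₀·(f + f² + … + f^3).
≈ 4.947 × (0.2973 + 0.0884 + 0.0263) ≈ 4.947 × 0.4120 ≈ 2.038 μg/mL.

2.0 μg/mL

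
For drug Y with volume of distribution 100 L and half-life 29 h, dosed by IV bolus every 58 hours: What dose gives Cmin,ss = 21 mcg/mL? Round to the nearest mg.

6300 mg

τ/t½ = 58/29 ≈ 2, so f = (1/2)^(58/29) ≈ 0.250000.
Cmin,ss = (D/Vd)·f/(1−f), so D = Cmin,ss·Vd·(1−f)/f.
D = 21 × 100 × (1−f)/f ≈ 21 × 100 × 3.00000 ≈ 6300.00 mg.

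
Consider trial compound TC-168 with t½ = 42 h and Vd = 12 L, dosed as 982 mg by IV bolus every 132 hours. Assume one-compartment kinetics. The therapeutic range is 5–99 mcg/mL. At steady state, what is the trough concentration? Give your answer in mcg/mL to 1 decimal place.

τ/t½ = 132/42 ≈ 3.1429, so fraction remaining f = (1/2)^(132/42) ≈ 0.1132.
At steady state, accumulation factor R = 1/(1 − e^(−kτ)) ≈ 1.1276.
Each bolus raises the concentration by D/Vd = 982/12 ≈ 81.833 mcg/mL.
Cmax,ss = C₀/(1 − f) ≈ 81.833/0.8868 ≈ 92.279 mcg/mL.
One interval later, Cmin,ss = Cmax,ss·e^(−kτ) ≈ 92.279 × 0.1132 ≈ 10.446 mcg/mL.
Trough 10.4 mcg/mL vs MEC 5 mcg/mL: adequate.

10.4 mcg/mL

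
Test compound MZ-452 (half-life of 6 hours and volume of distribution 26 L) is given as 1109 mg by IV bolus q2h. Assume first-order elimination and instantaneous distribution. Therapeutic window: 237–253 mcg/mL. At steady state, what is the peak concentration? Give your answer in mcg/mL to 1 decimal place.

Over one 2-h interval, 2/6 ≈ 0.33333 half-lives elapse, leaving f ≈ 0.7937 of each dose.
Accumulation ratio R = 1/(1 − f) ≈ 1/0.2063 ≈ 4.8473.
Each bolus raises the concentration by D/Vd = 1109/26 ≈ 42.654 mcg/mL.
Cmax,ss = C₀/(1 − f) ≈ 42.654/0.2063 ≈ 206.757 mcg/mL.
Peak 206.8 mcg/mL vs MTC 253 mcg/mL: below toxic threshold.

206.8 mcg/mL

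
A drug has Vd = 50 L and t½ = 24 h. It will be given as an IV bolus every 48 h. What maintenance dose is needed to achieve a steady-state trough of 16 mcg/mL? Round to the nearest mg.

2400 mg

τ/t½ = 48/24 ≈ 2, so f = (1/2)^(48/24) ≈ 0.250000.
Cmin,ss = (D/Vd)·f/(1−f), so D = Cmin,ss·Vd·(1−f)/f.
D = 16 × 50 × (1−f)/f ≈ 16 × 50 × 3.00000 ≈ 2400.00 mg.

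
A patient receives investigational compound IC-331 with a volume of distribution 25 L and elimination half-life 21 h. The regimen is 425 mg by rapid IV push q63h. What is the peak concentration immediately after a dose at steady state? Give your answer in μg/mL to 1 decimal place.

19.4 μg/mL

τ = 63 h = 3 half-lives, so f = (1/2)^3 = 0.125.
Accumulation ratio R = 1/(1 − f) = 1/0.875 = 8/7.
Single-dose peak C₀ = D/Vd = 425/25 = 17 μg/mL.
Steady-state peak Cmax,ss = C₀·R = 17 × 8/7 ≈ 19.429 μg/mL.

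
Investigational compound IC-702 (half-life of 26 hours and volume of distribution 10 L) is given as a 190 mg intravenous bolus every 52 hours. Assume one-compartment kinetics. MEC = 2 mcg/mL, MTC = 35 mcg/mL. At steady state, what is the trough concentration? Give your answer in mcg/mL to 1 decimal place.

6.3 mcg/mL

The dosing interval is 2 half-lives, so f = 2^(−2) = 0.25.
At steady state, R = 1/(1 − 0.25) = 4/3.
Single-dose peak C₀ = D/Vd = 190/10 = 19 mcg/mL.
Steady-state peak Cmax,ss = C₀·R = 19 × 4/3 ≈ 25.333 mcg/mL.
Steady-state trough Cmin,ss = Cmax,ss·f ≈ 25.333 × 0.25 ≈ 6.333 mcg/mL.
Trough 6.3 mcg/mL vs MEC 2 mcg/mL: adequate.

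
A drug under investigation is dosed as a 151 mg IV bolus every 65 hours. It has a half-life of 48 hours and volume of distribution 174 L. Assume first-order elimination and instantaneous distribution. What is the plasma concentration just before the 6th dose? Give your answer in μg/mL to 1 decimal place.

f = (1/2)^(τ/t½) = (1/2)^(65/48) ≈ 0.3912.
C₀ = D/Vd = 151/174 ≈ 0.868 μg/mL.
Before the 6th dose, 5 doses have been given. Superposition: Cmin = C₀·(f + f² + … + f^5).
≈ 0.868 × (0.3912 + 0.1530 + 0.0599 + 0.0234 + 0.0092) ≈ 0.868 × 0.6367 ≈ 0.553 μg/mL.

0.6 μg/mL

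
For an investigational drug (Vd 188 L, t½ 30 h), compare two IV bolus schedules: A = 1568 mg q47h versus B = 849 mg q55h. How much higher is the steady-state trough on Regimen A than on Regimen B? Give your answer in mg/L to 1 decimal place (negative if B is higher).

2.5 mg/L

Regimen A: f = (1/2)^(47/30) ≈ 0.3376; Cmin,ss = (1568/188)·f/(1−f) ≈ 4.251 mg/L.
Regimen B: f = (1/2)^(55/30) ≈ 0.2806; Cmin,ss = (849/188)·f/(1−f) ≈ 1.761 mg/L.
Difference ≈ 4.251 − 1.761 ≈ 2.490 mg/L.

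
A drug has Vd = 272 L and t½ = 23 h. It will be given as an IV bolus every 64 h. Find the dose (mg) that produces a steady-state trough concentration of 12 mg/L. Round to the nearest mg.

19195 mg

τ/t½ = 64/23 ≈ 2.7826, so f = (1/2)^(64/23) ≈ 0.145329.
Cmin,ss = (D/Vd)·f/(1−f), so D = Cmin,ss·Vd·(1−f)/f.
D = 12 × 272 × (1−f)/f ≈ 12 × 272 × 5.88094 ≈ 19195.39 mg.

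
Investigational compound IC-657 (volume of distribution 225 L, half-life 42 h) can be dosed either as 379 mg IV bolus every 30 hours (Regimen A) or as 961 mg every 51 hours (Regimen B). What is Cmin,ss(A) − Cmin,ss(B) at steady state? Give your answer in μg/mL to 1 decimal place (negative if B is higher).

Regimen A: f = (1/2)^(30/42) ≈ 0.6095; Cmin,ss = (379/225)·f/(1−f) ≈ 2.629 μg/mL.
Regimen B: f = (1/2)^(51/42) ≈ 0.4310; Cmin,ss = (961/225)·f/(1−f) ≈ 3.235 μg/mL.
Difference ≈ 2.629 − 3.235 ≈ -0.606 μg/mL.

-0.6 μg/mL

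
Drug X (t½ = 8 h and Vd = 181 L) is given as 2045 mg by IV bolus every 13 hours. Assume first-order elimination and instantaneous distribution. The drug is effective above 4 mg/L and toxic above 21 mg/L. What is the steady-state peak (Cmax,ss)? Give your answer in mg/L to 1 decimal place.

16.7 mg/L

k = ln2/t½ = ln2/8 ≈ 0.086643 h⁻¹; fraction remaining f = e^(−kτ) = e^(−0.086643×13) ≈ 0.3242.
At steady state, accumulation factor R = 1/(1 − e^(−kτ)) ≈ 1.4797.
Single-dose peak C₀ = D/Vd = 2045/181 ≈ 11.298 mg/L.
Cmax,ss = C₀/(1 − f) ≈ 11.298/0.6758 ≈ 16.718 mg/L.
Peak 16.7 mg/L vs MTC 21 mg/L: below toxic threshold.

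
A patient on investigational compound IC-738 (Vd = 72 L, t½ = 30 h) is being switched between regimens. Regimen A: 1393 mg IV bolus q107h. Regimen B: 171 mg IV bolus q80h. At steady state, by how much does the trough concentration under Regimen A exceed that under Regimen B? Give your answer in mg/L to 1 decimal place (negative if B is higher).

1.3 mg/L

Regimen A: f = (1/2)^(107/30) ≈ 0.0844; Cmin,ss = (1393/72)·f/(1−f) ≈ 1.783 mg/L.
Regimen B: f = (1/2)^(80/30) ≈ 0.1575; Cmin,ss = (171/72)·f/(1−f) ≈ 0.444 mg/L.
Difference ≈ 1.783 − 0.444 ≈ 1.339 mg/L.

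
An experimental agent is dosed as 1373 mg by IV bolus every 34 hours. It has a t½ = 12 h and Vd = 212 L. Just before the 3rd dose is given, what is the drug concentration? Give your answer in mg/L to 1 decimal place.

1.0 mg/L

f = (1/2)^(τ/t½) = (1/2)^(34/12) ≈ 0.1403.
C₀ = D/Vd = 1373/212 ≈ 6.476 mg/L.
Before the 3rd dose, 2 doses have been given. Superposition: Cmin = C₀·(f + f²).
≈ 6.476 × (0.1403 + 0.0197) ≈ 6.476 × 0.1600 ≈ 1.036 mg/L.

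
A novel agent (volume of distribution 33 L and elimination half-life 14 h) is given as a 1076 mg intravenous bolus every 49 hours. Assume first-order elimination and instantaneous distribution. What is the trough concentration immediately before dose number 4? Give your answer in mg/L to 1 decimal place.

f = (1/2)^(τ/t½) = (1/2)^(49/14) ≈ 0.0884.
C₀ = D/Vd = 1076/33 ≈ 32.606 mg/L.
Before the 4th dose, 3 doses have been given. Superposition: Cmin = C₀·(f + f² + … + f^3).
≈ 32.606 × (0.0884 + 0.0078 + 0.0007) ≈ 32.606 × 0.0969 ≈ 3.160 mg/L.

3.2 mg/L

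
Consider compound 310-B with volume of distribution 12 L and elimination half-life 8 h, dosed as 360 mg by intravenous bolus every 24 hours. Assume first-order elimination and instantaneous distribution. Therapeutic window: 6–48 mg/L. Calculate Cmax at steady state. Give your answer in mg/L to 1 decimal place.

The dosing interval is 3 half-lives, so f = 2^(−3) = 0.125.
Accumulation ratio R = 1/(1 − f) = 1/0.875 = 8/7.
Single-dose peak C₀ = D/Vd = 360/12 = 30 mg/L.
Steady-state peak Cmax,ss = C₀·R = 30 × 8/7 ≈ 34.286 mg/L.
Peak 34.3 mg/L vs MTC 48 mg/L: below toxic threshold.

34.3 mg/L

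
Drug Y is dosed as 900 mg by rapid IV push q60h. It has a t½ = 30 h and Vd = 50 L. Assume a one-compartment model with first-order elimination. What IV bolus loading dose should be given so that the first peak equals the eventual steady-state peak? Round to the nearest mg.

1200 mg

f = (1/2)^(60/30) ≈ 0.250000; accumulation ratio R = 1/(1−f) ≈ 1.33333.
Loading dose to hit Cmax,ss on first dose: D_load = D_maint·R ≈ 900 × 1.33333 ≈ 1200.00 mg.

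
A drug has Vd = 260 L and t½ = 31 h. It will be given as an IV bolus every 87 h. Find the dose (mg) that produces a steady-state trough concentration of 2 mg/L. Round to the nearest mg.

3118 mg

τ/t½ = 87/31 ≈ 2.8065, so f = (1/2)^(87/31) ≈ 0.142947.
Cmin,ss = (D/Vd)·f/(1−f), so D = Cmin,ss·Vd·(1−f)/f.
D = 2 × 260 × (1−f)/f ≈ 2 × 260 × 5.99560 ≈ 3117.71 mg.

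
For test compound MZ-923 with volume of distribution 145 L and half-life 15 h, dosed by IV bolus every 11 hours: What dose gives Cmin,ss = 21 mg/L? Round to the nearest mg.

2017 mg

τ/t½ = 11/15 ≈ 0.73333, so f = (1/2)^(11/15) ≈ 0.601513.
Cmin,ss = (D/Vd)·f/(1−f), so D = Cmin,ss·Vd·(1−f)/f.
D = 21 × 145 × (1−f)/f ≈ 21 × 145 × 0.66247 ≈ 2017.22 mg.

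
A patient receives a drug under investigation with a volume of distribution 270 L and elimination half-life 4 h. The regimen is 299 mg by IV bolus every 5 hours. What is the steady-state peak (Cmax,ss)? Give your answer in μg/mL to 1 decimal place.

1.9 μg/mL

Over one 5-h interval, 5/4 ≈ 1.25 half-lives elapse, leaving f ≈ 0.4204 of each dose.
Accumulation ratio R = 1/(1 − f) ≈ 1/0.5796 ≈ 1.7253.
Single-dose peak C₀ = D/Vd = 299/270 ≈ 1.107 μg/mL.
Steady-state peak Cmax,ss = C₀·R ≈ 1.107 × 1.7253 ≈ 1.910 μg/mL.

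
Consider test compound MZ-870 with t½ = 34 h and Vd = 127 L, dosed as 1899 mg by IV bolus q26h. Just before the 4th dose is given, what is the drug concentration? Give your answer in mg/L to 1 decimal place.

17.0 mg/L

f = (1/2)^(τ/t½) = (1/2)^(26/34) ≈ 0.5886.
C₀ = D/Vd = 1899/127 ≈ 14.953 mg/L.
Before the 4th dose, 3 doses have been given. Superposition: Cmin = C₀·(f + f² + … + f^3).
≈ 14.953 × (0.5886 + 0.3464 + 0.2039) ≈ 14.953 × 1.1389 ≈ 17.030 mg/L.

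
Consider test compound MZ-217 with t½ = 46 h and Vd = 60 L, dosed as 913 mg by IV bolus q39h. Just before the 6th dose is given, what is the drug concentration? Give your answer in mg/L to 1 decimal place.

18.0 mg/L

f = (1/2)^(τ/t½) = (1/2)^(39/46) ≈ 0.5556.
C₀ = D/Vd = 913/60 ≈ 15.217 mg/L.
Before the 6th dose, 5 doses have been given. Superposition: Cmin = C₀·(f + f² + … + f^5).
≈ 15.217 × (0.5556 + 0.3087 + 0.1715 + 0.0953 + 0.0529) ≈ 15.217 × 1.1840 ≈ 18.017 mg/L.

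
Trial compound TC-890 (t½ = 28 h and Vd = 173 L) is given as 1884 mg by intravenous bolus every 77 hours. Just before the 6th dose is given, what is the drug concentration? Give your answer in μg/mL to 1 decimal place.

1.9 μg/mL

f = (1/2)^(τ/t½) = (1/2)^(77/28) ≈ 0.1487.
C₀ = D/Vd = 1884/173 ≈ 10.890 μg/mL.
Before the 6th dose, 5 doses have been given. Superposition: Cmin = C₀·(f + f² + … + f^5).
≈ 10.890 × (0.1487 + 0.0221 + 0.0033 + 0.0005 + 0.0001) ≈ 10.890 × 0.1747 ≈ 1.902 μg/mL.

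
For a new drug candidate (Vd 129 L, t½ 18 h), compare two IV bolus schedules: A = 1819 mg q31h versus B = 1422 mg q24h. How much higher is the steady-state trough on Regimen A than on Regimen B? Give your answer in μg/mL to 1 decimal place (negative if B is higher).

-1.1 μg/mL

Regimen A: f = (1/2)^(31/18) ≈ 0.3031; Cmin,ss = (1819/129)·f/(1−f) ≈ 6.133 μg/mL.
Regimen B: f = (1/2)^(24/18) ≈ 0.3969; Cmin,ss = (1422/129)·f/(1−f) ≈ 7.254 μg/mL.
Difference ≈ 6.133 − 7.254 ≈ -1.121 μg/mL.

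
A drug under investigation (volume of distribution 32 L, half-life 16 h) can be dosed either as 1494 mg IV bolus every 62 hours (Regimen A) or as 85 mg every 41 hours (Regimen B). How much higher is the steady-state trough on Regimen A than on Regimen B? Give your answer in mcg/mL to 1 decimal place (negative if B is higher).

Regimen A: f = (1/2)^(62/16) ≈ 0.0682; Cmin,ss = (1494/32)·f/(1−f) ≈ 3.417 mcg/mL.
Regimen B: f = (1/2)^(41/16) ≈ 0.1693; Cmin,ss = (85/32)·f/(1−f) ≈ 0.541 mcg/mL.
Difference ≈ 3.417 − 0.541 ≈ 2.876 mcg/mL.

2.9 mcg/mL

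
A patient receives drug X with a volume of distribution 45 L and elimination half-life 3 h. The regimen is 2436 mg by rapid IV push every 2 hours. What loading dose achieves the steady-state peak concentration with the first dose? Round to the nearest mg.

6583 mg

f = (1/2)^(2/3) ≈ 0.629961; accumulation ratio R = 1/(1−f) ≈ 2.70242.
Loading dose to hit Cmax,ss on first dose: D_load = D_maint·R ≈ 2436 × 2.70242 ≈ 6583.10 mg.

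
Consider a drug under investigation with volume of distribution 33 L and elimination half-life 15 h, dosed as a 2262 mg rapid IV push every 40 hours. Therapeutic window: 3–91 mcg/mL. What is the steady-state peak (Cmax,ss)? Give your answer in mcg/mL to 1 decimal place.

81.4 mcg/mL

k = ln2/t½ = ln2/15 ≈ 0.046210 h⁻¹; fraction remaining f = e^(−kτ) = e^(−0.046210×40) ≈ 0.1575.
At steady state, accumulation factor R = 1/(1 − e^(−kτ)) ≈ 1.1869.
Single-dose peak C₀ = D/Vd = 2262/33 ≈ 68.545 mcg/mL.
Cmax,ss = C₀/(1 − f) ≈ 68.545/0.8425 ≈ 81.359 mcg/mL.
Peak 81.4 mcg/mL vs MTC 91 mcg/mL: below toxic threshold.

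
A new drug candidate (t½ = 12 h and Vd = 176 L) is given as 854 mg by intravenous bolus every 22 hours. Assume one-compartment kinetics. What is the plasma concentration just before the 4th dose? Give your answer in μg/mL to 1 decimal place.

1.9 μg/mL

f = (1/2)^(τ/t½) = (1/2)^(22/12) ≈ 0.2806.
C₀ = D/Vd = 854/176 ≈ 4.852 μg/mL.
Before the 4th dose, 3 doses have been given. Superposition: Cmin = C₀·(f + f² + … + f^3).
≈ 4.852 × (0.2806 + 0.0787 + 0.0221) ≈ 4.852 × 0.3814 ≈ 1.851 μg/mL.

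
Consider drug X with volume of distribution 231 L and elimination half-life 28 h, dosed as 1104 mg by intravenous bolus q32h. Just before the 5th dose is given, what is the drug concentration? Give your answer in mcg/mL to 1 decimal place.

f = (1/2)^(τ/t½) = (1/2)^(32/28) ≈ 0.4529.
C₀ = D/Vd = 1104/231 ≈ 4.779 mcg/mL.
Before the 5th dose, 4 doses have been given. Superposition: Cmin = C₀·(f + f² + … + f^4).
≈ 4.779 × (0.4529 + 0.2051 + 0.0929 + 0.0421) ≈ 4.779 × 0.7930 ≈ 3.790 mcg/mL.

3.8 mcg/mL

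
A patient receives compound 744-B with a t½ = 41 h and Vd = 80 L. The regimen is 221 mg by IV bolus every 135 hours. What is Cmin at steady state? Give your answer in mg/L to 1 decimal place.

k = ln2/t½ = ln2/41 ≈ 0.016906 h⁻¹; fraction remaining f = e^(−kτ) = e^(−0.016906×135) ≈ 0.1020.
Each bolus raises the concentration by D/Vd = 221/80 ≈ 2.763 mg/L.
Steady-state trough Cmin,ss = C₀·f/(1−f) ≈ 2.763 × 0.1020/0.8980 ≈ 0.314 mg/L.

0.3 mg/L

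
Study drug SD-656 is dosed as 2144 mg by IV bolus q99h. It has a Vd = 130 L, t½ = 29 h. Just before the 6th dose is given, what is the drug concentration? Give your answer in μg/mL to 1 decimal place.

1.7 μg/mL

f = (1/2)^(τ/t½) = (1/2)^(99/29) ≈ 0.0938.
C₀ = D/Vd = 2144/130 ≈ 16.492 μg/mL.
Before the 6th dose, 5 doses have been given. Superposition: Cmin = C₀·(f + f² + … + f^5).
≈ 16.492 × (0.0938 + 0.0088 + 0.0008 + 0.0001 + 0.0000) ≈ 16.492 × 0.1035 ≈ 1.707 μg/mL.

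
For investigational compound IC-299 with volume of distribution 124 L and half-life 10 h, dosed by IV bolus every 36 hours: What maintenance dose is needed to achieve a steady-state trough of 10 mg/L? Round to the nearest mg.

τ/t½ = 36/10 ≈ 3.6, so f = (1/2)^(36/10) ≈ 0.082469.
Cmin,ss = (D/Vd)·f/(1−f), so D = Cmin,ss·Vd·(1−f)/f.
D = 10 × 124 × (1−f)/f ≈ 10 × 124 × 11.12577 ≈ 13795.95 mg.

13796 mg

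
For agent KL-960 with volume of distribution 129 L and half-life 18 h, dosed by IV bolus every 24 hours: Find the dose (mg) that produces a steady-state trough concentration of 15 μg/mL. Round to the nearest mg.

2941 mg

τ/t½ = 24/18 ≈ 1.3333, so f = (1/2)^(24/18) ≈ 0.396850.
Cmin,ss = (D/Vd)·f/(1−f), so D = Cmin,ss·Vd·(1−f)/f.
D = 15 × 129 × (1−f)/f ≈ 15 × 129 × 1.51984 ≈ 2940.89 mg.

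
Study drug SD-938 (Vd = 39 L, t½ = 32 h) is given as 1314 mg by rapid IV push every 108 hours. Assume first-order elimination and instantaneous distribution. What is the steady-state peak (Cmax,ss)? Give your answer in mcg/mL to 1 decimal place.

Over one 108-h interval, 108/32 ≈ 3.375 half-lives elapse, leaving f ≈ 0.0964 of each dose.
At steady state, accumulation factor R = 1/(1 − e^(−kτ)) ≈ 1.1067.
Single-dose peak C₀ = D/Vd = 1314/39 ≈ 33.692 mcg/mL.
Cmax,ss = C₀/(1 − f) ≈ 33.692/0.9036 ≈ 37.286 mcg/mL.

37.3 mcg/mL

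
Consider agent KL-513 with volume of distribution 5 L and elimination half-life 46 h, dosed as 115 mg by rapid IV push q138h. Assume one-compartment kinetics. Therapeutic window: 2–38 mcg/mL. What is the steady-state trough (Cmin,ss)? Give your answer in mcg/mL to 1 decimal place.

3.3 mcg/mL

τ = 138 h = 3 half-lives, so f = (1/2)^3 = 0.125.
Accumulation ratio R = 1/(1 − f) = 1/0.875 = 8/7.
Single-dose peak C₀ = D/Vd = 115/5 = 23 mcg/mL.
Steady-state peak Cmax,ss = C₀·R = 23 × 8/7 ≈ 26.286 mcg/mL.
Steady-state trough Cmin,ss = Cmax,ss·f ≈ 26.286 × 0.125 ≈ 3.286 mcg/mL.
Trough 3.3 mcg/mL vs MEC 2 mcg/mL: adequate.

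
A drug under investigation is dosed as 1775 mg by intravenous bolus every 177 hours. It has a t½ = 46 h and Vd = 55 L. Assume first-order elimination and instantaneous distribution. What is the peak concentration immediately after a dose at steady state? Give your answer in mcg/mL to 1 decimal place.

34.7 mcg/mL

τ/t½ = 177/46 ≈ 3.8478, so fraction remaining f = (1/2)^(177/46) ≈ 0.0695.
Accumulation ratio R = 1/(1 − f) ≈ 1/0.9305 ≈ 1.0747.
Each bolus raises the concentration by D/Vd = 1775/55 ≈ 32.273 mcg/mL.
Steady-state peak Cmax,ss = C₀·R ≈ 32.273 × 1.0747 ≈ 34.684 mcg/mL.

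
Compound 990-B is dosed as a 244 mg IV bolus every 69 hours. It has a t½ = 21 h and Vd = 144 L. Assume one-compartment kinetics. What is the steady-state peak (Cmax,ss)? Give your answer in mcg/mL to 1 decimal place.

Over one 69-h interval, 69/21 ≈ 3.2857 half-lives elapse, leaving f ≈ 0.1025 of each dose.
Accumulation ratio R = 1/(1 − f) ≈ 1/0.8975 ≈ 1.1142.
Single-dose peak C₀ = D/Vd = 244/144 ≈ 1.694 mcg/mL.
Steady-state peak Cmax,ss = C₀·R ≈ 1.694 × 1.1142 ≈ 1.887 mcg/mL.

1.9 mcg/mL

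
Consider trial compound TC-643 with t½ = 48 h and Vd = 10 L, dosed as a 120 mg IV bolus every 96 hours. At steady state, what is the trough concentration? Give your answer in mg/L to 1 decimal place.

4.0 mg/L

τ = 96 h = 2 half-lives, so f = (1/2)^2 = 0.25.
At steady state, R = 1/(1 − 0.25) = 4/3.
Single-dose peak C₀ = D/Vd = 120/10 = 12 mg/L.
Steady-state peak Cmax,ss = C₀·R = 12 × 4/3 ≈ 16.000 mg/L.
Steady-state trough Cmin,ss = Cmax,ss·f ≈ 16.000 × 0.25 ≈ 4.000 mg/L.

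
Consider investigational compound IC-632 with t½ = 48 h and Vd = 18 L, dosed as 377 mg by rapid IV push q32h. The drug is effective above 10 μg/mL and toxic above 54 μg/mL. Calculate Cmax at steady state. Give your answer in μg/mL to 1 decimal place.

k = ln2/t½ = ln2/48 ≈ 0.014441 h⁻¹; fraction remaining f = e^(−kτ) = e^(−0.014441×32) ≈ 0.6300.
At steady state, accumulation factor R = 1/(1 − e^(−kτ)) ≈ 2.7027.
Single-dose peak C₀ = D/Vd = 377/18 ≈ 20.944 μg/mL.
Steady-state peak Cmax,ss = C₀·R ≈ 20.944 × 2.7027 ≈ 56.605 μg/mL.
Peak 56.6 μg/mL vs MTC 54 μg/mL: exceeds toxic threshold.

56.6 μg/mL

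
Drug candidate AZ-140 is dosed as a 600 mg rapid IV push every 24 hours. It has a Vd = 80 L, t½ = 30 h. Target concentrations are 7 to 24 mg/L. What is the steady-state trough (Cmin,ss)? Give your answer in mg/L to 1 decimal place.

10.1 mg/L

k = ln2/t½ = ln2/30 ≈ 0.023105 h⁻¹; fraction remaining f = e^(−kτ) = e^(−0.023105×24) ≈ 0.5743.
Single-dose peak C₀ = D/Vd = 600/80 ≈ 7.500 mg/L.
Steady-state trough Cmin,ss = C₀·f/(1−f) ≈ 7.500 × 0.5743/0.4257 ≈ 10.118 mg/L.
Trough 10.1 mg/L vs MEC 7 mg/L: adequate.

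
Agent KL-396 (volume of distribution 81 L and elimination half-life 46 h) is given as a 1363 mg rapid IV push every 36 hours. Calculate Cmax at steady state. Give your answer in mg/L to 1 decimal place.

Over one 36-h interval, 36/46 ≈ 0.78261 half-lives elapse, leaving f ≈ 0.5813 of each dose.
At steady state, accumulation factor R = 1/(1 − e^(−kτ)) ≈ 2.3883.
Each bolus raises the concentration by D/Vd = 1363/81 ≈ 16.827 mg/L.
Cmax,ss = C₀/(1 − f) ≈ 16.827/0.4187 ≈ 40.189 mg/L.

40.2 mg/L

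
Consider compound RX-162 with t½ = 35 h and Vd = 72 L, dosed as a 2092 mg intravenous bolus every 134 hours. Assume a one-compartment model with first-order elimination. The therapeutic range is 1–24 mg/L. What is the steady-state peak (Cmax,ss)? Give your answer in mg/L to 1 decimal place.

Over one 134-h interval, 134/35 ≈ 3.8286 half-lives elapse, leaving f ≈ 0.0704 of each dose.
Accumulation ratio R = 1/(1 − f) ≈ 1/0.9296 ≈ 1.0757.
Each bolus raises the concentration by D/Vd = 2092/72 ≈ 29.056 mg/L.
Steady-state peak Cmax,ss = C₀·R ≈ 29.056 × 1.0757 ≈ 31.256 mg/L.
Peak 31.3 mg/L vs MTC 24 mg/L: exceeds toxic threshold.

31.3 mg/L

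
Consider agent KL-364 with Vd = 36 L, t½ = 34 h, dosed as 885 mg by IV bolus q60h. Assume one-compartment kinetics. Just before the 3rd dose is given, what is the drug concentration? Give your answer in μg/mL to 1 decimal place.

9.4 μg/mL

f = (1/2)^(τ/t½) = (1/2)^(60/34) ≈ 0.2943.
C₀ = D/Vd = 885/36 ≈ 24.583 μg/mL.
Before the 3rd dose, 2 doses have been given. Superposition: Cmin = C₀·(f + f²).
≈ 24.583 × (0.2943 + 0.0866) ≈ 24.583 × 0.3809 ≈ 9.364 μg/mL.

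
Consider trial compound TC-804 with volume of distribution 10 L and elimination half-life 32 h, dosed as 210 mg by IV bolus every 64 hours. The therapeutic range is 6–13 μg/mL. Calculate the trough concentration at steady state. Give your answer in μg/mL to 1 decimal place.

7.0 μg/mL

The dosing interval is 2 half-lives, so f = 2^(−2) = 0.25.
At steady state, R = 1/(1 − 0.25) = 4/3.
Single-dose peak C₀ = D/Vd = 210/10 = 21 μg/mL.
Steady-state peak Cmax,ss = C₀·R = 21 × 4/3 ≈ 28.000 μg/mL.
Steady-state trough Cmin,ss = Cmax,ss·f ≈ 28.000 × 0.25 ≈ 7.000 μg/mL.
Trough 7.0 μg/mL vs MEC 6 μg/mL: adequate.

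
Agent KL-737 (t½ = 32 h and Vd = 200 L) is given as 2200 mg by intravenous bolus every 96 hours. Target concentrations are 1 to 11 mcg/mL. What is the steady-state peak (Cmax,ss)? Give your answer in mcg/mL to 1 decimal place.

The dosing interval is 3 half-lives, so f = 2^(−3) = 0.125.
Accumulation ratio R = 1/(1 − f) = 1/0.875 = 8/7.
Single-dose peak C₀ = D/Vd = 2200/200 = 11 mcg/mL.
Steady-state peak Cmax,ss = C₀·R = 11 × 8/7 ≈ 12.571 mcg/mL.
Peak 12.6 mcg/mL vs MTC 11 mcg/mL: exceeds toxic threshold.

12.6 mcg/mL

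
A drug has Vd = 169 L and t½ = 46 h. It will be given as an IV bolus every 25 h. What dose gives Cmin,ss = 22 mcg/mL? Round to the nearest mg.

1701 mg

τ/t½ = 25/46 ≈ 0.54348, so f = (1/2)^(25/46) ≈ 0.686115.
Cmin,ss = (D/Vd)·f/(1−f), so D = Cmin,ss·Vd·(1−f)/f.
D = 22 × 169 × (1−f)/f ≈ 22 × 169 × 0.45748 ≈ 1700.91 mg.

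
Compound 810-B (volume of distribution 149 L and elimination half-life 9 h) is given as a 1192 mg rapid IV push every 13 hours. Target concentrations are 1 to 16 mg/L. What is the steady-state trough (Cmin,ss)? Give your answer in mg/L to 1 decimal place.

4.6 mg/L

Over one 13-h interval, 13/9 ≈ 1.4444 half-lives elapse, leaving f ≈ 0.3674 of each dose.
Accumulation ratio R = 1/(1 − f) ≈ 1/0.6326 ≈ 1.5808.
Single-dose peak C₀ = D/Vd = 1192/149 ≈ 8.000 mg/L.
Steady-state peak Cmax,ss = C₀·R ≈ 8.000 × 1.5808 ≈ 12.646 mg/L.
Steady-state trough Cmin,ss = Cmax,ss·f ≈ 12.646 × 0.3674 ≈ 4.646 mg/L.
Trough 4.6 mg/L vs MEC 1 mg/L: adequate.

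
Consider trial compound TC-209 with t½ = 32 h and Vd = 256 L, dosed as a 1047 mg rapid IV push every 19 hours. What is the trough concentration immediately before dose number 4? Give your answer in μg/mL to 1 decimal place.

5.7 μg/mL

f = (1/2)^(τ/t½) = (1/2)^(19/32) ≈ 0.6626.
C₀ = D/Vd = 1047/256 ≈ 4.090 μg/mL.
Before the 4th dose, 3 doses have been given. Superposition: Cmin = C₀·(f + f² + … + f^3).
≈ 4.090 × (0.6626 + 0.4390 + 0.2909) ≈ 4.090 × 1.3925 ≈ 5.695 μg/mL.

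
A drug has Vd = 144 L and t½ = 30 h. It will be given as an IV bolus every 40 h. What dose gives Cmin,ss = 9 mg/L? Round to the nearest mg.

1970 mg

τ/t½ = 40/30 ≈ 1.3333, so f = (1/2)^(40/30) ≈ 0.396850.
Cmin,ss = (D/Vd)·f/(1−f), so D = Cmin,ss·Vd·(1−f)/f.
D = 9 × 144 × (1−f)/f ≈ 9 × 144 × 1.51984 ≈ 1969.71 mg.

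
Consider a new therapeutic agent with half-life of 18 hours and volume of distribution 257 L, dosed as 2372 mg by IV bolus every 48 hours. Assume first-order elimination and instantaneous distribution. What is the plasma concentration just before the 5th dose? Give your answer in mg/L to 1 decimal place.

f = (1/2)^(τ/t½) = (1/2)^(48/18) ≈ 0.1575.
C₀ = D/Vd = 2372/257 ≈ 9.230 mg/L.
Before the 5th dose, 4 doses have been given. Superposition: Cmin = C₀·(f + f² + … + f^4).
≈ 9.230 × (0.1575 + 0.0248 + 0.0039 + 0.0006) ≈ 9.230 × 0.1868 ≈ 1.724 mg/L.

1.7 mg/L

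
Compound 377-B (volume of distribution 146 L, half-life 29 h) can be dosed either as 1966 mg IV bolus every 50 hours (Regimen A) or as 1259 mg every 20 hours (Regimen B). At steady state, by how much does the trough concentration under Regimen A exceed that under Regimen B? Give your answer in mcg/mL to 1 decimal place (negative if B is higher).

-8.2 mcg/mL

Regimen A: f = (1/2)^(50/29) ≈ 0.3027; Cmin,ss = (1966/146)·f/(1−f) ≈ 5.846 mcg/mL.
Regimen B: f = (1/2)^(20/29) ≈ 0.6200; Cmin,ss = (1259/146)·f/(1−f) ≈ 14.070 mcg/mL.
Difference ≈ 5.846 − 14.070 ≈ -8.224 mcg/mL.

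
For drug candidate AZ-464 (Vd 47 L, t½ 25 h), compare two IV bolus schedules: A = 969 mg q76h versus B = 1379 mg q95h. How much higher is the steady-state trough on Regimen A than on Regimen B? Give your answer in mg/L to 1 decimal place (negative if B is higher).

0.6 mg/L

Regimen A: f = (1/2)^(76/25) ≈ 0.1216; Cmin,ss = (969/47)·f/(1−f) ≈ 2.854 mg/L.
Regimen B: f = (1/2)^(95/25) ≈ 0.0718; Cmin,ss = (1379/47)·f/(1−f) ≈ 2.270 mg/L.
Difference ≈ 2.854 − 2.270 ≈ 0.584 mg/L.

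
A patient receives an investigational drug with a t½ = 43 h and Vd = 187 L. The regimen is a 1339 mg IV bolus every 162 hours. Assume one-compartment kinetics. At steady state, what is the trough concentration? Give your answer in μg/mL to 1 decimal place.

0.6 μg/mL

τ/t½ = 162/43 ≈ 3.7674, so fraction remaining f = (1/2)^(162/43) ≈ 0.0734.
Single-dose peak C₀ = D/Vd = 1339/187 ≈ 7.160 μg/mL.
Steady-state trough Cmin,ss = C₀·f/(1−f) ≈ 7.160 × 0.0734/0.9266 ≈ 0.567 μg/mL.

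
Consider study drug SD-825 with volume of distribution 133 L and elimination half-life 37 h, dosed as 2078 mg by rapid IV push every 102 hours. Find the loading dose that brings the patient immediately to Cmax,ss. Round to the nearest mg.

f = (1/2)^(102/37) ≈ 0.147956; accumulation ratio R = 1/(1−f) ≈ 1.17365.
Loading dose to hit Cmax,ss on first dose: D_load = D_maint·R ≈ 2078 × 1.17365 ≈ 2438.84 mg.

2439 mg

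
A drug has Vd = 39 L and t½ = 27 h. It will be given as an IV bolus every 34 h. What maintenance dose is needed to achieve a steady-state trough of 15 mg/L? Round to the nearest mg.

815 mg

τ/t½ = 34/27 ≈ 1.2593, so f = (1/2)^(34/27) ≈ 0.417758.
Cmin,ss = (D/Vd)·f/(1−f), so D = Cmin,ss·Vd·(1−f)/f.
D = 15 × 39 × (1−f)/f ≈ 15 × 39 × 1.39373 ≈ 815.33 mg.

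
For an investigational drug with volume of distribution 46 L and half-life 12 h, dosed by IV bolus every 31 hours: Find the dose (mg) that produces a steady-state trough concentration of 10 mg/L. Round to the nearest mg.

2297 mg

τ/t½ = 31/12 ≈ 2.5833, so f = (1/2)^(31/12) ≈ 0.166855.
Cmin,ss = (D/Vd)·f/(1−f), so D = Cmin,ss·Vd·(1−f)/f.
D = 10 × 46 × (1−f)/f ≈ 10 × 46 × 4.99323 ≈ 2296.89 mg.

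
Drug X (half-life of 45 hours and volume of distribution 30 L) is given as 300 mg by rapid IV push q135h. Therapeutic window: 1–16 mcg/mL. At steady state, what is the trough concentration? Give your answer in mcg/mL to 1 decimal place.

1.4 mcg/mL

τ = 135 h = 3 half-lives, so f = (1/2)^3 = 0.125.
At steady state, R = 1/(1 − 0.125) = 8/7.
Single-dose peak C₀ = D/Vd = 300/30 = 10 mcg/mL.
Steady-state peak Cmax,ss = C₀·R = 10 × 8/7 ≈ 11.429 mcg/mL.
Steady-state trough Cmin,ss = Cmax,ss·f ≈ 11.429 × 0.125 ≈ 1.429 mcg/mL.
Trough 1.4 mcg/mL vs MEC 1 mcg/mL: adequate.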